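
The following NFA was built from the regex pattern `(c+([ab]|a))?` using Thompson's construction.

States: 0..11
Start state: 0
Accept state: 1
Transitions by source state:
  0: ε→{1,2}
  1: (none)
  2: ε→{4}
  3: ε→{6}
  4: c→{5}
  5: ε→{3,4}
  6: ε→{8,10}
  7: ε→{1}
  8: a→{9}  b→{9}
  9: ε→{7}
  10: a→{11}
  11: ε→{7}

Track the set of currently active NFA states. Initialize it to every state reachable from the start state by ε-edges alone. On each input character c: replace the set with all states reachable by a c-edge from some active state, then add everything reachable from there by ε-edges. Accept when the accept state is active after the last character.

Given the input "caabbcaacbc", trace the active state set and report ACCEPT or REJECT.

initial (ε-close {0}): {0,1,2,4}
'c' @ 1: {3,4,5,6,8,10}
'a' @ 2: {1,7,9,11}  [accepting]
'a' @ 3: {}  — state set empty
rest 'bbcaacbc' ignored (set empty)
after full input: {}  (accept=1 not in)

Answer: REJECT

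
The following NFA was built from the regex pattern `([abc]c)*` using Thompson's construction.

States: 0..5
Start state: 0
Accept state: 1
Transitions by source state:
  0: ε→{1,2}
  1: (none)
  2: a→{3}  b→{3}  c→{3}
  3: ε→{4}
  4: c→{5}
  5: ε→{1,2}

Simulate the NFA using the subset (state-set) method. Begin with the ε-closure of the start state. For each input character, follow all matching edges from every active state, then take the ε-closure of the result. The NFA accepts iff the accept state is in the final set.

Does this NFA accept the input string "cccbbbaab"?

start: ε-closure({0}) = {0,1,2}
'c' @ 1: {3,4}
'c' @ 2: {1,2,5}  (accept∈set)
'c' @ 3: {3,4}
'b' @ 4: {}  — dead — no transitions
rest 'bbaab' ignored (set empty)
end set {} — state 1 not in

Answer: REJECT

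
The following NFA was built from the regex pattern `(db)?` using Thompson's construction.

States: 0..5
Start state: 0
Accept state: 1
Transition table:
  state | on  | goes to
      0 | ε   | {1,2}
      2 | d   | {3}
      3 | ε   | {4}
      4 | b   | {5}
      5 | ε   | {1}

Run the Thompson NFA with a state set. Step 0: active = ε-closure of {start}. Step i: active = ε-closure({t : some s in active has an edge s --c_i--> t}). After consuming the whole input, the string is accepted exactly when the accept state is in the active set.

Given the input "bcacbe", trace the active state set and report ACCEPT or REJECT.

initial (ε-close {0}): {0,1,2}
'b' @ 1: {}  — state set empty
rest 'cacbe' ignored (set empty)
after full input: {}  (accept=1 not in)

Answer: REJECT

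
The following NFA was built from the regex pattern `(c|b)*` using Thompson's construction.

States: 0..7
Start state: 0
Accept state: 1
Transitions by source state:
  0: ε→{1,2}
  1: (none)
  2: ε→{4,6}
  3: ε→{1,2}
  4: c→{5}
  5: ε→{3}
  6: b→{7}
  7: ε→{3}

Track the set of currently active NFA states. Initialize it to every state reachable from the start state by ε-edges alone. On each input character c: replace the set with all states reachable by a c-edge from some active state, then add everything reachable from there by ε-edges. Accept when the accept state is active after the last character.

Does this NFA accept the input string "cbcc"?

Answer: ACCEPT

Derivation:
start: ε-closure({0}) = {0,1,2,4,6}
'c' @ 1: {1,2,3,4,5,6}  (accept∈set)
'b' @ 2: {1,2,3,4,6,7}  (accept∈set)
'c' @ 3: {1,2,3,4,5,6}  (accept∈set)
'c' @ 4: {1,2,3,4,5,6}  (accept∈set)
end set {1,2,3,4,5,6} — state 1 in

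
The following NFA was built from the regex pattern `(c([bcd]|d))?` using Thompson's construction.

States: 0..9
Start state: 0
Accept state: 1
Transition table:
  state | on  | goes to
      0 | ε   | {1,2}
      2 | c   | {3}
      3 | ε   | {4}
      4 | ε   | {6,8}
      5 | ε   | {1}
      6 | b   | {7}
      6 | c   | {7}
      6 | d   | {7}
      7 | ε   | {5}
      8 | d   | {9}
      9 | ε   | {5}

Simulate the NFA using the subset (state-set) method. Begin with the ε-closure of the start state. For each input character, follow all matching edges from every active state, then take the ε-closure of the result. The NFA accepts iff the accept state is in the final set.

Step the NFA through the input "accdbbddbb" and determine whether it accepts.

S₀ = ε-closure({0}) = {0,1,2}
'a' @ 1: {}  — dead — no transitions
rest 'ccdbbddbb' ignored (set empty)
final: {}; accept 1 not in set

Answer: REJECT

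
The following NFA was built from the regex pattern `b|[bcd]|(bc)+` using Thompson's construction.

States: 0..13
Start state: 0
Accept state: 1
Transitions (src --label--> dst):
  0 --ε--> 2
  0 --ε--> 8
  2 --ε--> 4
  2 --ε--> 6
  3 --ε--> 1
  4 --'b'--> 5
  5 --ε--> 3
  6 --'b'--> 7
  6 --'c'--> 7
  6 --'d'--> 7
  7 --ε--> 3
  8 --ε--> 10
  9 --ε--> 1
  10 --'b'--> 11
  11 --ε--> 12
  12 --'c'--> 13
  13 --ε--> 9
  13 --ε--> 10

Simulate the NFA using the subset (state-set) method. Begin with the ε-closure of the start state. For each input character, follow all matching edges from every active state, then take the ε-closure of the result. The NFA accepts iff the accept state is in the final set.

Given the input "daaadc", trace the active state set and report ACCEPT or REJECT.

S₀ = ε-closure({0}) = {0,2,4,6,8,10}
'd' @ 1: {1,3,7}  [accepting]
'a' @ 2: {}  — no active states
rest 'aadc' ignored (set empty)
final: {}; accept 1 not in set

Answer: REJECT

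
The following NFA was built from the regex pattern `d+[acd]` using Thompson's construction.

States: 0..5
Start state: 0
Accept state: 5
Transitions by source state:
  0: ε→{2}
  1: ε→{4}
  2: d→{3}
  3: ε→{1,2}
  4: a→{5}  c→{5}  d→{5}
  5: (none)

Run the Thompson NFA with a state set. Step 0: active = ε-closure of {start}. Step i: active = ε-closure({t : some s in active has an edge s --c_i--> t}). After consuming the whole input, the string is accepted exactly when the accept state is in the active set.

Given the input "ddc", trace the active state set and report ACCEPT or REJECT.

Answer: ACCEPT

Steps:
start: ε-closure({0}) = {0,2}
'd' @ 1: {1,2,3,4}
'd' @ 2: {1,2,3,4,5}  [accepting]
'c' @ 3: {5}  [accepting]
final: {5}; accept 5 in set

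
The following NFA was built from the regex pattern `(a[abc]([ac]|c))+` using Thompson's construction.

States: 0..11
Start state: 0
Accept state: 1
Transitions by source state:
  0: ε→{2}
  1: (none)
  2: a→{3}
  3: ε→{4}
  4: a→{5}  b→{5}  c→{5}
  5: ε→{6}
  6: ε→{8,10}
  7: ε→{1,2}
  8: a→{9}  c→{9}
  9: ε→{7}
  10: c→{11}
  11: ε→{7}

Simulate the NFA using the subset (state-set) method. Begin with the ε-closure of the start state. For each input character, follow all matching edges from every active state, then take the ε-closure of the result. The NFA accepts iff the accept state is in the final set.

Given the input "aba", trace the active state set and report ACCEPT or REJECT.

start: ε-closure({0}) = {0,2}
'a' @ 1: {3,4}
'b' @ 2: {5,6,8,10}
'a' @ 3: {1,2,7,9}  [accepting]
end set {1,2,7,9} — state 1 in

Answer: ACCEPT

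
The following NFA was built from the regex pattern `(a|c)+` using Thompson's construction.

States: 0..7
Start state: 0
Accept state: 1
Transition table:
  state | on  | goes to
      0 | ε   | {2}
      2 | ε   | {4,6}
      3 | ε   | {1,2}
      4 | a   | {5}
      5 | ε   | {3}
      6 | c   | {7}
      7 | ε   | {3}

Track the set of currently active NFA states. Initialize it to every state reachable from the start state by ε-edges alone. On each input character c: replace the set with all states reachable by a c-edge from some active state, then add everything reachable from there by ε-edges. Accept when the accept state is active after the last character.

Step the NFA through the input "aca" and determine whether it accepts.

Answer: ACCEPT

Derivation:
start: ε-closure({0}) = {0,2,4,6}
'a' @ 1: {1,2,3,4,5,6}  [accepting]
'c' @ 2: {1,2,3,4,6,7}  [accepting]
'a' @ 3: {1,2,3,4,5,6}  [accepting]
final: {1,2,3,4,5,6}; accept 1 in set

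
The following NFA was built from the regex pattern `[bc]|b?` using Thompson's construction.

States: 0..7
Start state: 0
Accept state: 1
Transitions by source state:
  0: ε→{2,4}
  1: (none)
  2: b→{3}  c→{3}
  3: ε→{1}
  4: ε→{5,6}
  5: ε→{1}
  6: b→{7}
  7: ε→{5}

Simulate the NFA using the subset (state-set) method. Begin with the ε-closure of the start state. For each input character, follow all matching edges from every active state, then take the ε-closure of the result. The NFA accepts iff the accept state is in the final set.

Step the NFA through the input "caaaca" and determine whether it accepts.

Answer: REJECT

Derivation:
initial (ε-close {0}): {0,1,2,4,5,6}
'c' @ 1: {1,3}  [accepting]
'a' @ 2: {}  — state set empty
rest 'aaca' ignored (set empty)
after full input: {}  (accept=1 not in)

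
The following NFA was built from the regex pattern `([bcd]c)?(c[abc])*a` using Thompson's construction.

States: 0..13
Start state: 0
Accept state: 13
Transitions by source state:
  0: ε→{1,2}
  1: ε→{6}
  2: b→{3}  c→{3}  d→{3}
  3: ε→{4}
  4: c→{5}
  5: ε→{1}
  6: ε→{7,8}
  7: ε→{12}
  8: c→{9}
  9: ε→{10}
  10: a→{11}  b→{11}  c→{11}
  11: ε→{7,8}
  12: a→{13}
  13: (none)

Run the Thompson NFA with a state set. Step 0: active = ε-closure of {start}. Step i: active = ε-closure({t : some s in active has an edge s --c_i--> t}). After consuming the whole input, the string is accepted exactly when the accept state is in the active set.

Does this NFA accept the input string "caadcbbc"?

Answer: REJECT

Derivation:
initial (ε-close {0}): {0,1,2,6,7,8,12}
'c' @ 1: {3,4,9,10}
'a' @ 2: {7,8,11,12}
'a' @ 3: {13}  [accepting]
'd' @ 4: {}  — no active states
rest 'cbbc' ignored (set empty)
end set {} — state 13 not in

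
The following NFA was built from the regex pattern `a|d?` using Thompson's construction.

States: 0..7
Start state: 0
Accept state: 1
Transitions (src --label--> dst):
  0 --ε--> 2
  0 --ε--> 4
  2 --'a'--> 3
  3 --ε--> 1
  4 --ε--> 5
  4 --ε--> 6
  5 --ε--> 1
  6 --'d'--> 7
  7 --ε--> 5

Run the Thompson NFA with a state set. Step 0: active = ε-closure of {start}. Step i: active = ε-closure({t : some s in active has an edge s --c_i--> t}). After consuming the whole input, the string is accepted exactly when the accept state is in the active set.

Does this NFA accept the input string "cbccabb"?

initial (ε-close {0}): {0,1,2,4,5,6}
'c' @ 1: {}  — dead — no transitions
rest 'bccabb' ignored (set empty)
final: {}; accept 1 not in set

Answer: REJECT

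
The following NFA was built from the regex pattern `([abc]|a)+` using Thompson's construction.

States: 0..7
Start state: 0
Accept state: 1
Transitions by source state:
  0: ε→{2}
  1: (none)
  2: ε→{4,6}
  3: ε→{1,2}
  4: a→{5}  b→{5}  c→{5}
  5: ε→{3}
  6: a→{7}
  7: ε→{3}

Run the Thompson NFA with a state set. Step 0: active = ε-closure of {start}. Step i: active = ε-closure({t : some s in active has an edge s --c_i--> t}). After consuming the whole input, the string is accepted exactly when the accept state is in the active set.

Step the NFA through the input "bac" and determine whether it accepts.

start: ε-closure({0}) = {0,2,4,6}
'b' @ 1: {1,2,3,4,5,6}  [accepting]
'a' @ 2: {1,2,3,4,5,6,7}  [accepting]
'c' @ 3: {1,2,3,4,5,6}  [accepting]
after full input: {1,2,3,4,5,6}  (accept=1 in)

Answer: ACCEPT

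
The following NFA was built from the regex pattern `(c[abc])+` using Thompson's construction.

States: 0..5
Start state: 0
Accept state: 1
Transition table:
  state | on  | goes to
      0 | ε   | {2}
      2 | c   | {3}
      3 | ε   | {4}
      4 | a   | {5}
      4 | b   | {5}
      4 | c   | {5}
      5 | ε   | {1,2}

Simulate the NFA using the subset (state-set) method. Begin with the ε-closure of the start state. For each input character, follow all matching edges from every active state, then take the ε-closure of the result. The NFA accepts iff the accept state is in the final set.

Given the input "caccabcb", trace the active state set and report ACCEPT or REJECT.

Answer: REJECT

Trace:
initial (ε-close {0}): {0,2}
'c' @ 1: {3,4}
'a' @ 2: {1,2,5}  ✓accept
'c' @ 3: {3,4}
'c' @ 4: {1,2,5}  ✓accept
'a' @ 5: {}  — state set empty
rest 'bcb' ignored (set empty)
end set {} — state 1 not in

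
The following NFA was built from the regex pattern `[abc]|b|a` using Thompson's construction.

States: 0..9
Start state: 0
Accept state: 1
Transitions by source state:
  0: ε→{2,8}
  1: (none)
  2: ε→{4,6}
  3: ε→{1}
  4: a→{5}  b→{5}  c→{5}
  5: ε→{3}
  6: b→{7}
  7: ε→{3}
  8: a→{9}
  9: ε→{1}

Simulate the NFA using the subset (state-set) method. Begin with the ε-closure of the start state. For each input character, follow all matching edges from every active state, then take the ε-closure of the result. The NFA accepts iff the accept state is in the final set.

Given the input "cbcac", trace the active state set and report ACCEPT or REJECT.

start: ε-closure({0}) = {0,2,4,6,8}
'c' @ 1: {1,3,5}  [accepting]
'b' @ 2: {}  — no active states
rest 'cac' ignored (set empty)
end set {} — state 1 not in

Answer: REJECT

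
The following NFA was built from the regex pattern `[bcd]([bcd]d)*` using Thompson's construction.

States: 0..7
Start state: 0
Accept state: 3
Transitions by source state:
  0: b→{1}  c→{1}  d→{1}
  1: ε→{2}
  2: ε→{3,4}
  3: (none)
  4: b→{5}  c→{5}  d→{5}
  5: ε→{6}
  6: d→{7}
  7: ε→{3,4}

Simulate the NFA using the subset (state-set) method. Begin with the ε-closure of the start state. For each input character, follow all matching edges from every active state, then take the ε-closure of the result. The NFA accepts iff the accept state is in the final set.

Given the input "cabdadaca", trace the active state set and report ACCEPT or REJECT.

Answer: REJECT

Derivation:
S₀ = ε-closure({0}) = {0}
'c' @ 1: {1,2,3,4}  [accepting]
'a' @ 2: {}  — no active states
rest 'bdadaca' ignored (set empty)
after full input: {}  (accept=3 not in)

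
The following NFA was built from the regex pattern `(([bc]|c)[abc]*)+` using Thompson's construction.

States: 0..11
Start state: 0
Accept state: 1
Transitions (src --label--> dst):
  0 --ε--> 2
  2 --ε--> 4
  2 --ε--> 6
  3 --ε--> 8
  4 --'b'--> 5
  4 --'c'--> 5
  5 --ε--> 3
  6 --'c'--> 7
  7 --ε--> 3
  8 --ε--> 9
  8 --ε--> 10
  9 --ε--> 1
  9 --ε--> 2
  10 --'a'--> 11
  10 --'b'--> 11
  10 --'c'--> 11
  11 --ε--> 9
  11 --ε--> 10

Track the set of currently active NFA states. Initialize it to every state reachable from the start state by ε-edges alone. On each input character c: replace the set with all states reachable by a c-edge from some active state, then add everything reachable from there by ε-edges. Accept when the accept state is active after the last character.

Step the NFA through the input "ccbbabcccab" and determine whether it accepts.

initial (ε-close {0}): {0,2,4,6}
'c' @ 1: {1,2,3,4,5,6,7,8,9,10}  [accepting]
'c' @ 2: {1,2,3,4,5,6,7,8,9,10,11}  [accepting]
'b' @ 3: {1,2,3,4,5,6,8,9,10,11}  [accepting]
'b' @ 4: {1,2,3,4,5,6,8,9,10,11}  [accepting]
'a' @ 5: {1,2,4,6,9,10,11}  [accepting]
'b' @ 6: {1,2,3,4,5,6,8,9,10,11}  [accepting]
'c' @ 7: {1,2,3,4,5,6,7,8,9,10,11}  [accepting]
'c' @ 8: {1,2,3,4,5,6,7,8,9,10,11}  [accepting]
'c' @ 9: {1,2,3,4,5,6,7,8,9,10,11}  [accepting]
'a' @ 10: {1,2,4,6,9,10,11}  [accepting]
'b' @ 11: {1,2,3,4,5,6,8,9,10,11}  [accepting]
end set {1,2,3,4,5,6,8,9,10,11} — state 1 in

Answer: ACCEPT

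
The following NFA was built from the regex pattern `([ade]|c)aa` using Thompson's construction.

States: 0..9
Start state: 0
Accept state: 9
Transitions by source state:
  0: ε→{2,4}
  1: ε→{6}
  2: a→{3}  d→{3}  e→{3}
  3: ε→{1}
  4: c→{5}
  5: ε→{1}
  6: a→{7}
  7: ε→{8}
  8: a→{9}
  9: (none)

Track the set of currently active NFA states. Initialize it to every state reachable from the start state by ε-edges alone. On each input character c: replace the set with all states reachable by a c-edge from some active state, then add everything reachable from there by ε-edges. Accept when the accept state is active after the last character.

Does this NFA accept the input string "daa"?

start: ε-closure({0}) = {0,2,4}
'd' @ 1: {1,3,6}
'a' @ 2: {7,8}
'a' @ 3: {9}  (accept∈set)
final: {9}; accept 9 in set

Answer: ACCEPT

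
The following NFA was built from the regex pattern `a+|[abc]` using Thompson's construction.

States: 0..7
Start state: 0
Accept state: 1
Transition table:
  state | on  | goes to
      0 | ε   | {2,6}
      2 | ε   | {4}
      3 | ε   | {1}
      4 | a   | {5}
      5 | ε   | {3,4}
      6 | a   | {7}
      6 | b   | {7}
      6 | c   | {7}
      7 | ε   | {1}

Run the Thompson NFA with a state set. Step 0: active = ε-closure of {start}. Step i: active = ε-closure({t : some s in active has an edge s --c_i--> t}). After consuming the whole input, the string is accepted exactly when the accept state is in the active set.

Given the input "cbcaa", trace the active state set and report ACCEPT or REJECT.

start: ε-closure({0}) = {0,2,4,6}
'c' @ 1: {1,7}  [accepting]
'b' @ 2: {}  — dead — no transitions
rest 'caa' ignored (set empty)
final: {}; accept 1 not in set

Answer: REJECT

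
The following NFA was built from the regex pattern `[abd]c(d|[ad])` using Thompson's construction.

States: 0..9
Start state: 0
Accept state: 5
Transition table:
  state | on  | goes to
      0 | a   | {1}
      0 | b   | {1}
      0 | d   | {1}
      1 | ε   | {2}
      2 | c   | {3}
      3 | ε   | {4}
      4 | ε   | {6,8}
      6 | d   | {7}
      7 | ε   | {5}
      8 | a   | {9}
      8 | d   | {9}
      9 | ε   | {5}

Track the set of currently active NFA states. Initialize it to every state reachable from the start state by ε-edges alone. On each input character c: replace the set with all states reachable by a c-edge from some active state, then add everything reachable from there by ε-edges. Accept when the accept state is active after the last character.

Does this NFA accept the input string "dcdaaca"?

start: ε-closure({0}) = {0}
'd' @ 1: {1,2}
'c' @ 2: {3,4,6,8}
'd' @ 3: {5,7,9}  [accepting]
'a' @ 4: {}  — no active states
rest 'aca' ignored (set empty)
after full input: {}  (accept=5 not in)

Answer: REJECT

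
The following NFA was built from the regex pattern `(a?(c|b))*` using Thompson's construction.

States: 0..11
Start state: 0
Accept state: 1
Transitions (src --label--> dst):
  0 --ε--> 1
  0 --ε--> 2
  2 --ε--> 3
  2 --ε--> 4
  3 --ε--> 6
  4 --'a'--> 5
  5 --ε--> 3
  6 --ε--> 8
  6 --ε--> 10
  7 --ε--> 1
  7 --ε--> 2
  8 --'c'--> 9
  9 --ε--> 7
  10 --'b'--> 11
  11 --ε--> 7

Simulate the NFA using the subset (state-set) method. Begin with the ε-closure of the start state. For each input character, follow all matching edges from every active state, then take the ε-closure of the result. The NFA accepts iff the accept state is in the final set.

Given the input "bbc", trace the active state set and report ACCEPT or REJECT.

Answer: ACCEPT

Derivation:
initial (ε-close {0}): {0,1,2,3,4,6,8,10}
'b' @ 1: {1,2,3,4,6,7,8,10,11}  (accept∈set)
'b' @ 2: {1,2,3,4,6,7,8,10,11}  (accept∈set)
'c' @ 3: {1,2,3,4,6,7,8,9,10}  (accept∈set)
end set {1,2,3,4,6,7,8,9,10} — state 1 in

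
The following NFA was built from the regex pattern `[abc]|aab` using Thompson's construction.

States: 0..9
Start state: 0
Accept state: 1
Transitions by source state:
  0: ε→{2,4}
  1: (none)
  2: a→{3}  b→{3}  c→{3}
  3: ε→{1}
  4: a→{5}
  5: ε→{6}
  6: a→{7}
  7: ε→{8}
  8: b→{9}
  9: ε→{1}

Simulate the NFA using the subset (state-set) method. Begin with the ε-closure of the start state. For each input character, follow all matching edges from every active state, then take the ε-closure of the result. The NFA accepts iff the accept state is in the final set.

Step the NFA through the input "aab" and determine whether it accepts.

start: ε-closure({0}) = {0,2,4}
'a' @ 1: {1,3,5,6}  [accepting]
'a' @ 2: {7,8}
'b' @ 3: {1,9}  [accepting]
final: {1,9}; accept 1 in set

Answer: ACCEPT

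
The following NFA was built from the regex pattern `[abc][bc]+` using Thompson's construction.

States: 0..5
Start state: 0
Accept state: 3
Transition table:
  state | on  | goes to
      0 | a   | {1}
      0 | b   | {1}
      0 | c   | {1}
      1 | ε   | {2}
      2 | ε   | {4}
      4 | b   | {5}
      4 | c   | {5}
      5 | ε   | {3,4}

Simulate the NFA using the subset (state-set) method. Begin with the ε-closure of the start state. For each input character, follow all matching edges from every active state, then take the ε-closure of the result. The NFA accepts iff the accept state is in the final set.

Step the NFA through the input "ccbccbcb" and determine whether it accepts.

initial (ε-close {0}): {0}
'c' @ 1: {1,2,4}
'c' @ 2: {3,4,5}  (accept∈set)
'b' @ 3: {3,4,5}  (accept∈set)
'c' @ 4: {3,4,5}  (accept∈set)
'c' @ 5: {3,4,5}  (accept∈set)
'b' @ 6: {3,4,5}  (accept∈set)
'c' @ 7: {3,4,5}  (accept∈set)
'b' @ 8: {3,4,5}  (accept∈set)
after full input: {3,4,5}  (accept=3 in)

Answer: ACCEPT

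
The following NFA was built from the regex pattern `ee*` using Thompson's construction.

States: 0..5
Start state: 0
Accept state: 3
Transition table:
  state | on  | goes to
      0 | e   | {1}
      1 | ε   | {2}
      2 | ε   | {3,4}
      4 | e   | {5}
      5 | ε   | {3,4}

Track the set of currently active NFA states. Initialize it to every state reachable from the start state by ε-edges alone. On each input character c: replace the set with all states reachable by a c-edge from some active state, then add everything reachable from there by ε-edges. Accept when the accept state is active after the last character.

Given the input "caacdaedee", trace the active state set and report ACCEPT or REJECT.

initial (ε-close {0}): {0}
'c' @ 1: {}  — dead — no transitions
rest 'aacdaedee' ignored (set empty)
end set {} — state 3 not in

Answer: REJECT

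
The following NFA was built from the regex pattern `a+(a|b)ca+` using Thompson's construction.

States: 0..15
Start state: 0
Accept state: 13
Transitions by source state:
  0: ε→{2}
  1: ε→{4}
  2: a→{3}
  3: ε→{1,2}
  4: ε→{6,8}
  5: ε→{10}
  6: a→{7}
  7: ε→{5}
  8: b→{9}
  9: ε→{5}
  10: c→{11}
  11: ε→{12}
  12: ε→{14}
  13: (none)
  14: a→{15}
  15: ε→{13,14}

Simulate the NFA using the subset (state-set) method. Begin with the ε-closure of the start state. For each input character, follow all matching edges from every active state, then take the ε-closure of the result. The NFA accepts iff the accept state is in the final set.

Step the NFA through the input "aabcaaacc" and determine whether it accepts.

S₀ = ε-closure({0}) = {0,2}
'a' @ 1: {1,2,3,4,6,8}
'a' @ 2: {1,2,3,4,5,6,7,8,10}
'b' @ 3: {5,9,10}
'c' @ 4: {11,12,14}
'a' @ 5: {13,14,15}  (accept∈set)
'a' @ 6: {13,14,15}  (accept∈set)
'a' @ 7: {13,14,15}  (accept∈set)
'c' @ 8: {}  — no active states
rest 'c' ignored (set empty)
final: {}; accept 13 not in set

Answer: REJECT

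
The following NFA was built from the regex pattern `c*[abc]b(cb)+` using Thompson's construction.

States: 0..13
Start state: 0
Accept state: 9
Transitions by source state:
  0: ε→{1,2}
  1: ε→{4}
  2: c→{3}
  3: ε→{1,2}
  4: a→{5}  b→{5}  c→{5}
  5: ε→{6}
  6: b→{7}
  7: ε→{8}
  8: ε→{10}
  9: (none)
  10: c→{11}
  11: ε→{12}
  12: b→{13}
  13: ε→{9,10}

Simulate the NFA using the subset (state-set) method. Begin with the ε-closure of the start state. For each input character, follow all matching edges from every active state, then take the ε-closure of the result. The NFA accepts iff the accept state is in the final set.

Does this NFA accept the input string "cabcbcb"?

Answer: ACCEPT

Steps:
S₀ = ε-closure({0}) = {0,1,2,4}
'c' @ 1: {1,2,3,4,5,6}
'a' @ 2: {5,6}
'b' @ 3: {7,8,10}
'c' @ 4: {11,12}
'b' @ 5: {9,10,13}  ✓accept
'c' @ 6: {11,12}
'b' @ 7: {9,10,13}  ✓accept
end set {9,10,13} — state 9 in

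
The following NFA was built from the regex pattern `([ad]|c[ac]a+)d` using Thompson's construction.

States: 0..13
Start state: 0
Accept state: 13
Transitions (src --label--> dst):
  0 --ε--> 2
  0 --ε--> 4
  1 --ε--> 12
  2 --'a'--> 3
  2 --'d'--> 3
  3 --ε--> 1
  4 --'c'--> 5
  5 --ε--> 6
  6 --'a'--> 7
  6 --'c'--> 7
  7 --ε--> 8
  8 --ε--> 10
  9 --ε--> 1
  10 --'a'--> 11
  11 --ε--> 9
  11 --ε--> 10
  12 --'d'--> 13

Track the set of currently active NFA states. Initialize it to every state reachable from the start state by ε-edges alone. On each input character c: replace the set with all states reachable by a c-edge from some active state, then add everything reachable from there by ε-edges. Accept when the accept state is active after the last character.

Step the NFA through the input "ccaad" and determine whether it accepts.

Answer: ACCEPT

Steps:
start: ε-closure({0}) = {0,2,4}
'c' @ 1: {5,6}
'c' @ 2: {7,8,10}
'a' @ 3: {1,9,10,11,12}
'a' @ 4: {1,9,10,11,12}
'd' @ 5: {13}  (accept∈set)
final: {13}; accept 13 in set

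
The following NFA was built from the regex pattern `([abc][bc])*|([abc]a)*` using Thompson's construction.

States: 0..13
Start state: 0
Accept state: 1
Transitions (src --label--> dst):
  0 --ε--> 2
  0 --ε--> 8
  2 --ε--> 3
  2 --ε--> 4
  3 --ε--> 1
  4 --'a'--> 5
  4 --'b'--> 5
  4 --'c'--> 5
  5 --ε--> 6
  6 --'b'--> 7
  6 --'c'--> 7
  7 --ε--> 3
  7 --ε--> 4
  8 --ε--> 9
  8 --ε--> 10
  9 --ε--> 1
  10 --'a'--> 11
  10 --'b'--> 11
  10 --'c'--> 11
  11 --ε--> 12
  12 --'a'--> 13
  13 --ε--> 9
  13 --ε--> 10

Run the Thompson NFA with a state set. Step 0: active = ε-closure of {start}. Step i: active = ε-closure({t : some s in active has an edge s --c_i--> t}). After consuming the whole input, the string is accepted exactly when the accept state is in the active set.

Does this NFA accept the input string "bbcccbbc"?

start: ε-closure({0}) = {0,1,2,3,4,8,9,10}
'b' @ 1: {5,6,11,12}
'b' @ 2: {1,3,4,7}  ✓accept
'c' @ 3: {5,6}
'c' @ 4: {1,3,4,7}  ✓accept
'c' @ 5: {5,6}
'b' @ 6: {1,3,4,7}  ✓accept
'b' @ 7: {5,6}
'c' @ 8: {1,3,4,7}  ✓accept
after full input: {1,3,4,7}  (accept=1 in)

Answer: ACCEPT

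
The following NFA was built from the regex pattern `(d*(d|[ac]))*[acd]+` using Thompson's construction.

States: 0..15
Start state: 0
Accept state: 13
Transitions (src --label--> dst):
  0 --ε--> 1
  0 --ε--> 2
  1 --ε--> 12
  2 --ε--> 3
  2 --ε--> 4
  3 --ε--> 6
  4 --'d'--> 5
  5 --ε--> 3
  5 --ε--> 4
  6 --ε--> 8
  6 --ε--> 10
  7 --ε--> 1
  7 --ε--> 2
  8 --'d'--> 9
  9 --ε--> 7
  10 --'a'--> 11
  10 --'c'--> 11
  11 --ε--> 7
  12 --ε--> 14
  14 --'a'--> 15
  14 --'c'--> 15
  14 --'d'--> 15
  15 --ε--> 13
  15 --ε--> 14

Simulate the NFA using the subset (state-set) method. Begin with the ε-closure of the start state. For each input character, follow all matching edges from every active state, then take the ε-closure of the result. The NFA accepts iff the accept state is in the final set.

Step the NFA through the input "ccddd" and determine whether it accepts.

initial (ε-close {0}): {0,1,2,3,4,6,8,10,12,14}
'c' @ 1: {1,2,3,4,6,7,8,10,11,12,13,14,15}  [accepting]
'c' @ 2: {1,2,3,4,6,7,8,10,11,12,13,14,15}  [accepting]
'd' @ 3: {1,2,3,4,5,6,7,8,9,10,12,13,14,15}  [accepting]
'd' @ 4: {1,2,3,4,5,6,7,8,9,10,12,13,14,15}  [accepting]
'd' @ 5: {1,2,3,4,5,6,7,8,9,10,12,13,14,15}  [accepting]
end set {1,2,3,4,5,6,7,8,9,10,12,13,14,15} — state 13 in

Answer: ACCEPT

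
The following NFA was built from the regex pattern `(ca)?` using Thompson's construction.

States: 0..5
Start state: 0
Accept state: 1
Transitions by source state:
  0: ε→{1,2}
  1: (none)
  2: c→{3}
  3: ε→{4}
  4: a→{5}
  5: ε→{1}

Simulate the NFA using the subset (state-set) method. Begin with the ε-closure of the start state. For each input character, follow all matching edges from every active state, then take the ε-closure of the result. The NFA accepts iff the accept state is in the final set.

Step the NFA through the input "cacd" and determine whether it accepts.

start: ε-closure({0}) = {0,1,2}
'c' @ 1: {3,4}
'a' @ 2: {1,5}  [accepting]
'c' @ 3: {}  — dead — no transitions
rest 'd' ignored (set empty)
end set {} — state 1 not in

Answer: REJECT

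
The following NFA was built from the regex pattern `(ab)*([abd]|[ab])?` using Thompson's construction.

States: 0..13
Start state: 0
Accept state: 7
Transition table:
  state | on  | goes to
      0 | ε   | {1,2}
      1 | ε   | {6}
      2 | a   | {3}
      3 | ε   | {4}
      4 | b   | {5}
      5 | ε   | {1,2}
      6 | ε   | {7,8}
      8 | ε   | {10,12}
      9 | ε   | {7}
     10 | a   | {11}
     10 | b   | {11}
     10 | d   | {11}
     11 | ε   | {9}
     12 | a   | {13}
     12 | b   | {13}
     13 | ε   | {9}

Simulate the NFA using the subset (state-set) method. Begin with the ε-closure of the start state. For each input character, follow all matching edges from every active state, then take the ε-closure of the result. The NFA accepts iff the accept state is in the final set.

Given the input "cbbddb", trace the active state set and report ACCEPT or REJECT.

Answer: REJECT

Trace:
S₀ = ε-closure({0}) = {0,1,2,6,7,8,10,12}
'c' @ 1: {}  — dead — no transitions
rest 'bbddb' ignored (set empty)
final: {}; accept 7 not in set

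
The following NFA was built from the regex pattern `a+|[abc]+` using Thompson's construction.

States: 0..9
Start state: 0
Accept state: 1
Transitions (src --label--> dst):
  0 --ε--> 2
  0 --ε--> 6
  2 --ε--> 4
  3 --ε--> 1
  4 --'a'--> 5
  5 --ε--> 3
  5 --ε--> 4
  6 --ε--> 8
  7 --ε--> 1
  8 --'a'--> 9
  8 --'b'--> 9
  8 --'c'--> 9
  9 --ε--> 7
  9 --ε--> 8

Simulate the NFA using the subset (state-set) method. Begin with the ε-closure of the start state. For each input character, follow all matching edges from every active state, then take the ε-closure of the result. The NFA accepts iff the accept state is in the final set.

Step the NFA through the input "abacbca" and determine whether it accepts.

Answer: ACCEPT

Derivation:
S₀ = ε-closure({0}) = {0,2,4,6,8}
'a' @ 1: {1,3,4,5,7,8,9}  ✓accept
'b' @ 2: {1,7,8,9}  ✓accept
'a' @ 3: {1,7,8,9}  ✓accept
'c' @ 4: {1,7,8,9}  ✓accept
'b' @ 5: {1,7,8,9}  ✓accept
'c' @ 6: {1,7,8,9}  ✓accept
'a' @ 7: {1,7,8,9}  ✓accept
final: {1,7,8,9}; accept 1 in set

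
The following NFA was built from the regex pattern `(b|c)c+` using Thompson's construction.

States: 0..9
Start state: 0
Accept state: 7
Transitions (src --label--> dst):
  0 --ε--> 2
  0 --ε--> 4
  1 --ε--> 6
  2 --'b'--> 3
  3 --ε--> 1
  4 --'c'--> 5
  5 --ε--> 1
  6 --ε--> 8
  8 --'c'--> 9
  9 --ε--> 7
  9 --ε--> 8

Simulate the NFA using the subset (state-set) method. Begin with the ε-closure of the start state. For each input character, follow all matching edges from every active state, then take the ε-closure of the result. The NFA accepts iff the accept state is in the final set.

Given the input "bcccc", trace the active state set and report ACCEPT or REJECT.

Answer: ACCEPT

Derivation:
initial (ε-close {0}): {0,2,4}
'b' @ 1: {1,3,6,8}
'c' @ 2: {7,8,9}  [accepting]
'c' @ 3: {7,8,9}  [accepting]
'c' @ 4: {7,8,9}  [accepting]
'c' @ 5: {7,8,9}  [accepting]
end set {7,8,9} — state 7 in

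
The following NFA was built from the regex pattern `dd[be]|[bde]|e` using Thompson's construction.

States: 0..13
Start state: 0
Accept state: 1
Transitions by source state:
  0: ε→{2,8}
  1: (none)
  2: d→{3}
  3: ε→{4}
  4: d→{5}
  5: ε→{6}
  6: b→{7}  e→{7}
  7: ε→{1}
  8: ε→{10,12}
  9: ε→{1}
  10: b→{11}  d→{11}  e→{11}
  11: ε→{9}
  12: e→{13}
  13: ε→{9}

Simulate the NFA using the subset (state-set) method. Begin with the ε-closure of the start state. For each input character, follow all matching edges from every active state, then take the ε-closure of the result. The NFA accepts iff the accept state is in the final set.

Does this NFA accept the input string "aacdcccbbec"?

S₀ = ε-closure({0}) = {0,2,8,10,12}
'a' @ 1: {}  — dead — no transitions
rest 'acdcccbbec' ignored (set empty)
end set {} — state 1 not in

Answer: REJECT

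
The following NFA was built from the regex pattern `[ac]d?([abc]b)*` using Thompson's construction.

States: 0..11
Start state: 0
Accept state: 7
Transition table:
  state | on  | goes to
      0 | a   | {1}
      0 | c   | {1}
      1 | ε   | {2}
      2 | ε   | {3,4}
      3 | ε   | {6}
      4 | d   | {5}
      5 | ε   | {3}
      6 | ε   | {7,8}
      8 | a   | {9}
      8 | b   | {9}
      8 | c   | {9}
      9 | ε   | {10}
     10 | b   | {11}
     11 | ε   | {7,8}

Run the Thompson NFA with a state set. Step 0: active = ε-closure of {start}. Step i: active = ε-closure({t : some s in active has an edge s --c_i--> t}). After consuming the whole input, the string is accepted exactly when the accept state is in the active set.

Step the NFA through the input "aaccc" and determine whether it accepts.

Answer: REJECT

Derivation:
S₀ = ε-closure({0}) = {0}
'a' @ 1: {1,2,3,4,6,7,8}  ✓accept
'a' @ 2: {9,10}
'c' @ 3: {}  — no active states
rest 'cc' ignored (set empty)
final: {}; accept 7 not in set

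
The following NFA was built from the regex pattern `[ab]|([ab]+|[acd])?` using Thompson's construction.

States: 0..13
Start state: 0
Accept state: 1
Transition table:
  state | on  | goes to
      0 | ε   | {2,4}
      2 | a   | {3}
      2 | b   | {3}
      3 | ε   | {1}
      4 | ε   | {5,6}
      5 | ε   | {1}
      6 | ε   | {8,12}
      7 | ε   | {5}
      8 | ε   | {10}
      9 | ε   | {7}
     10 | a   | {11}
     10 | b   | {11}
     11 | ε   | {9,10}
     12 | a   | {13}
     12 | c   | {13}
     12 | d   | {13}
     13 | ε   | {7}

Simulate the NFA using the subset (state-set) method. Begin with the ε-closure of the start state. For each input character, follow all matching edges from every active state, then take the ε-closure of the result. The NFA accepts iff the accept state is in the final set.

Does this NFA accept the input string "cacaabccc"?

S₀ = ε-closure({0}) = {0,1,2,4,5,6,8,10,12}
'c' @ 1: {1,5,7,13}  [accepting]
'a' @ 2: {}  — no active states
rest 'caabccc' ignored (set empty)
end set {} — state 1 not in

Answer: REJECT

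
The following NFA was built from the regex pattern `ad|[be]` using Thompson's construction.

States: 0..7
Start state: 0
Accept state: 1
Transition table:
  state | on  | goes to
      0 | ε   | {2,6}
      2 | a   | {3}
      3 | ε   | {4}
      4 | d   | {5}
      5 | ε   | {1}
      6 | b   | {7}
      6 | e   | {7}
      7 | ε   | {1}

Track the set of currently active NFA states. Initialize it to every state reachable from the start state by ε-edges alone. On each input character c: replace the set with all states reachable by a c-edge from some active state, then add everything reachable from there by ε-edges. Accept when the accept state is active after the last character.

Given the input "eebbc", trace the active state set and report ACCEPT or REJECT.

initial (ε-close {0}): {0,2,6}
'e' @ 1: {1,7}  (accept∈set)
'e' @ 2: {}  — state set empty
rest 'bbc' ignored (set empty)
final: {}; accept 1 not in set

Answer: REJECT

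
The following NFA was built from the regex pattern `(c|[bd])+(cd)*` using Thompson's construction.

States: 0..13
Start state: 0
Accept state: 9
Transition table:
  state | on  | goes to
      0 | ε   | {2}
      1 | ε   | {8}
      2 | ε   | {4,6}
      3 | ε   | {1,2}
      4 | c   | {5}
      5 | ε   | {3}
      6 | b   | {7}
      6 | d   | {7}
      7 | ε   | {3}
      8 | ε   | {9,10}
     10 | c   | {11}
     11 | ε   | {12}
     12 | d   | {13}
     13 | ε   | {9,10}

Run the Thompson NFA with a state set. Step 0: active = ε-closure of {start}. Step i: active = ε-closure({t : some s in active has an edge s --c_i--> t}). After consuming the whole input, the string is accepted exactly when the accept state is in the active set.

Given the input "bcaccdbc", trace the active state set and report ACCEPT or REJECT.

Answer: REJECT

Derivation:
initial (ε-close {0}): {0,2,4,6}
'b' @ 1: {1,2,3,4,6,7,8,9,10}  [accepting]
'c' @ 2: {1,2,3,4,5,6,8,9,10,11,12}  [accepting]
'a' @ 3: {}  — no active states
rest 'ccdbc' ignored (set empty)
after full input: {}  (accept=9 not in)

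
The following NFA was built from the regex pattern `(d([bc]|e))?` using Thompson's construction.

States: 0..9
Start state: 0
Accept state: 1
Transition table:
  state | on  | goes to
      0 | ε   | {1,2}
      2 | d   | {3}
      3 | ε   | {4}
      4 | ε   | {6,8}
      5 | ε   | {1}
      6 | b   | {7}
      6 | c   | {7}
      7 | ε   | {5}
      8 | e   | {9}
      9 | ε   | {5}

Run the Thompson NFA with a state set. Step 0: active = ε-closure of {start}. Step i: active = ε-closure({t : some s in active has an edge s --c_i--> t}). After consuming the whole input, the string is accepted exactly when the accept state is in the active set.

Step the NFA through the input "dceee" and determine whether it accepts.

S₀ = ε-closure({0}) = {0,1,2}
'd' @ 1: {3,4,6,8}
'c' @ 2: {1,5,7}  (accept∈set)
'e' @ 3: {}  — state set empty
rest 'ee' ignored (set empty)
after full input: {}  (accept=1 not in)

Answer: REJECT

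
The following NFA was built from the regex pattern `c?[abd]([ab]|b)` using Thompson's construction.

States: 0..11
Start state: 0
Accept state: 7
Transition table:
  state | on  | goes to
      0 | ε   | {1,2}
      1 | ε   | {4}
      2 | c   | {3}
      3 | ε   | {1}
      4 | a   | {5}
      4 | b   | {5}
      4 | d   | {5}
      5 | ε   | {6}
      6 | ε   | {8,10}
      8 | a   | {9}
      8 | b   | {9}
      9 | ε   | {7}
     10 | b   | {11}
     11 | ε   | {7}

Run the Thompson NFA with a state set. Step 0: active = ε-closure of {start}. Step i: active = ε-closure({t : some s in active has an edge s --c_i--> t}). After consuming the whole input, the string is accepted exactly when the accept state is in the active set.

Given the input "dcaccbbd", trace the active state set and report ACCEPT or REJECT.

Answer: REJECT

Derivation:
start: ε-closure({0}) = {0,1,2,4}
'd' @ 1: {5,6,8,10}
'c' @ 2: {}  — dead — no transitions
rest 'accbbd' ignored (set empty)
end set {} — state 7 not in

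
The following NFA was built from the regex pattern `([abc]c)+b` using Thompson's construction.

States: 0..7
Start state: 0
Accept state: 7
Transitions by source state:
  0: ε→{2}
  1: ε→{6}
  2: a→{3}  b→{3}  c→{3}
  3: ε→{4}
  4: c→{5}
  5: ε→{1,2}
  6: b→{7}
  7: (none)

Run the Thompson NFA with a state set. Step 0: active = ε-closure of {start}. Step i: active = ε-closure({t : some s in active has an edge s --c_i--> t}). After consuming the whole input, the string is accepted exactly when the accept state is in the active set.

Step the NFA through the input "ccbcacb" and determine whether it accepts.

Answer: ACCEPT

Trace:
start: ε-closure({0}) = {0,2}
'c' @ 1: {3,4}
'c' @ 2: {1,2,5,6}
'b' @ 3: {3,4,7}  ✓accept
'c' @ 4: {1,2,5,6}
'a' @ 5: {3,4}
'c' @ 6: {1,2,5,6}
'b' @ 7: {3,4,7}  ✓accept
final: {3,4,7}; accept 7 in set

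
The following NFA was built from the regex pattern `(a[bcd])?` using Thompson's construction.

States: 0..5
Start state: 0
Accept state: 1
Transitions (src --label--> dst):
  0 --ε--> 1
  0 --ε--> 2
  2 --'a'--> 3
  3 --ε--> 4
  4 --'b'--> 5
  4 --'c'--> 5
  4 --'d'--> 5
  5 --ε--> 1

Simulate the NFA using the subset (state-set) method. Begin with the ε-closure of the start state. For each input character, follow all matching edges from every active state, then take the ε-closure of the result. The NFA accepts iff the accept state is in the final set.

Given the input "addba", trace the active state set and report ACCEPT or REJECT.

start: ε-closure({0}) = {0,1,2}
'a' @ 1: {3,4}
'd' @ 2: {1,5}  (accept∈set)
'd' @ 3: {}  — no active states
rest 'ba' ignored (set empty)
after full input: {}  (accept=1 not in)

Answer: REJECT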